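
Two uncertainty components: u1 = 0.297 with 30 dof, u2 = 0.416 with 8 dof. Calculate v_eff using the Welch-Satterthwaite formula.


uc = sqrt(u1^2 + u2^2) = sqrt(0.297^2 + 0.416^2) = 0.51114088
v_eff = uc^4 / (u1^4/v1 + u2^4/v2)
= 0.51114088^4 / (0.297^4/30 + 0.416^4/8)
= 0.0682594 / 0.0040029083
v_eff = 17.0525

17.0525


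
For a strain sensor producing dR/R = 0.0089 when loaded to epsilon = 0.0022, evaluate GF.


GF = (dR/R) / epsilon
= 0.0089 / 0.0022
= 4.0455

4.0455


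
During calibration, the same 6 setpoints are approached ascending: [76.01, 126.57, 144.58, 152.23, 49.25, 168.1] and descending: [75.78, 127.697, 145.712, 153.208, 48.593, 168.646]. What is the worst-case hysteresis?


|76.01 - 75.78| = 0.2300
|126.57 - 127.697| = 1.1270
|144.58 - 145.712| = 1.1320
|152.23 - 153.208| = 0.9780
|49.25 - 48.593| = 0.6570
|168.1 - 168.646| = 0.5460
hysteresis = max(diffs) = 1.1320

1.1320


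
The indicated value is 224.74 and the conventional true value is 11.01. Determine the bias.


Systematic error = measured - true
= 224.74 - 11.01
= 213.7300

213.7300


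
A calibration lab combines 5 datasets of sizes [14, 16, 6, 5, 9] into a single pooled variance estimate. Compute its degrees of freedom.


nu = sum_i (n_i - 1)
nu = ((14 - 1) + (16 - 1) + (6 - 1) + (5 - 1) + (9 - 1))
nu = 13 + 15 + 5 + 4 + 8
nu = 45

45


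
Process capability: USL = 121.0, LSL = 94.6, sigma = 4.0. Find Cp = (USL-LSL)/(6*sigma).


Cp = (USL - LSL) / (6 * sigma)
= (121.0 - 94.6) / (6 * 4.0)
= 26.4000 / 24.0000
= 1.1000

1.1000


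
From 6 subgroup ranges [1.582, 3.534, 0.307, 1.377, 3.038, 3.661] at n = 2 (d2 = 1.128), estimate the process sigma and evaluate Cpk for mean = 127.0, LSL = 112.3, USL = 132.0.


R_bar = (1.582 + 3.534 + 0.307 + 1.377 + 3.038 + 3.661) / 6 = 2.2498333
sigma = R_bar / d2 = 2.2498333 / 1.128 = 1.9945331
Cp = (USL - LSL)/(6*sigma) = (132.0 - 112.3)/(6*1.9945331) = 1.6462
Cpu = (132.0 - 127.0)/(3*1.9945331) = 0.8356
Cpl = (127.0 - 112.3)/(3*1.9945331) = 2.4567
Cpk = min(Cpu, Cpl) = 0.8356

0.8356


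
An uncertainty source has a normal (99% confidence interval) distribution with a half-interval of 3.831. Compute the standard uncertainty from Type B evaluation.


u_B = half_width / 2.576
u_B = 3.831 / 2.576
u_B = 1.4872

1.4872


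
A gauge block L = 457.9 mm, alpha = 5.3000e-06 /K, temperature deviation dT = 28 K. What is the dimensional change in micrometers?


dL = L * alpha * dT
= 457.9 * 5.3000e-06 * 28
= 0.0679524 mm
dL_um = 0.0679524 * 1000 = 67.9524 um

67.9524


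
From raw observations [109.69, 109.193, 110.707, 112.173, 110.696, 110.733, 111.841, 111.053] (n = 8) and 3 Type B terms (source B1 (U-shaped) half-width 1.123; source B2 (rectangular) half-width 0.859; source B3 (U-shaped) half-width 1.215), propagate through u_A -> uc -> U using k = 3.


mean = (109.69 + 109.193 + 110.707 + 112.173 + 110.696 + 110.733 + 111.841 + 111.053) / 8 = 110.76075
s = sqrt(sum((x - mean)^2)/(n-1)) = 0.98987716
u_A = s / sqrt(n) = 0.98987716 / sqrt(8) = 0.34997443
u_B1 = 1.123 / sqrt(2) = 0.79408092
u_B2 = 0.859 / sqrt(3) = 0.49594388
u_B3 = 1.215 / sqrt(2) = 0.85913474
uc = sqrt(0.34997443^2 + 0.79408092^2 + 0.49594388^2 + 0.85913474^2) = 1.3179983
U = k * uc = 3 * 1.3179983
U = 3.9540

3.9540


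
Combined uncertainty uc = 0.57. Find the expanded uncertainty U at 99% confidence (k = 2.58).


U = k * uc
U = 2.58 * 0.57
U = 1.4706

1.4706


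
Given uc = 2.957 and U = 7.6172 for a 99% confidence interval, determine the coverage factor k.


k = U / uc
k = 7.6172 / 2.957
k = 2.576

2.576


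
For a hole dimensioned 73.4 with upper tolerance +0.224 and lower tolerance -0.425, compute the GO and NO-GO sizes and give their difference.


GO = nominal - lower_tol (smallest hole = maximum material condition)
GO = 73.4 - 0.425 = 72.975
NO-GO = nominal + upper_tol (largest hole = least material condition)
NO-GO = 73.4 + 0.224 = 73.624
spread = NO-GO - GO = 73.624 - 72.975 = 0.6490

0.6490


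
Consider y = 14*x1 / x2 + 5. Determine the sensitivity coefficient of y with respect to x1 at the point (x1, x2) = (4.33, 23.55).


y = 14*x1 / x2 + 5
dy/dx1 = 14/x2
Evaluate at x2 = 23.55: c1 = 14 / 23.55
c1 = 0.5945

0.5945


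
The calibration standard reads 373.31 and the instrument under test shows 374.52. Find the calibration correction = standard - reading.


Correction = standard - reading
= 373.31 - 374.52
= -1.2100

-1.2100


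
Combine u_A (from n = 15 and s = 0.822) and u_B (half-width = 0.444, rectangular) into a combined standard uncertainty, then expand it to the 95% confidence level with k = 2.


u_A = s / sqrt(n) = 0.822 / sqrt(15) = 0.21223949
u_B = half_width / sqrt(3) = 0.444 / sqrt(3) = 0.25634352
uc = sqrt(u_A^2 + u_B^2) = sqrt(0.21223949^2 + 0.25634352^2) = 0.33280265
U = k * uc = 2 * 0.33280265
U = 0.6656

0.6656


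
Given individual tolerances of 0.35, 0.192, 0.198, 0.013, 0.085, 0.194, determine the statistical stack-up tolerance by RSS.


RSS = sqrt(0.35^2 + 0.192^2 + 0.198^2 + 0.013^2 + 0.085^2 + 0.194^2)
= sqrt(0.243598)
= 0.4936

0.4936


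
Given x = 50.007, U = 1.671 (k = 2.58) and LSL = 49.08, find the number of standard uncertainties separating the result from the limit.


u = U / k = 1.671 / 2.58 = 0.64767442
margin = |LSL - x| = |49.08 - 50.007| = 0.927
z = margin / u = 0.927 / 0.64767442
z = 1.4313

1.4313


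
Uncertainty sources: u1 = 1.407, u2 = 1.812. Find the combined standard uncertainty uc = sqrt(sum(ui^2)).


uc = sqrt(1.407^2 + 1.812^2)
uc = sqrt(5.262993)
uc = 2.2941

2.2941


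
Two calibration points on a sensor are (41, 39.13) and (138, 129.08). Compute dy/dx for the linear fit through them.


slope = (y2 - y1) / (x2 - x1)
= (129.08 - 39.13) / (138 - 41)
= 89.9500 / 97
= 0.9273

0.9273


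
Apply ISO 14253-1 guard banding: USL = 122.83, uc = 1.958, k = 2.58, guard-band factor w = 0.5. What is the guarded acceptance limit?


U = k * uc = 2.58 * 1.958 = 5.05164
guard band g = w * U = 0.5 * 5.05164 = 2.52582
AL = USL - g = 122.83 - 2.52582
AL = 120.3042

120.3042


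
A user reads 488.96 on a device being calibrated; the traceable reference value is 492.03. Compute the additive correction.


Correction = standard - reading
= 492.03 - 488.96
= 3.0700

3.0700


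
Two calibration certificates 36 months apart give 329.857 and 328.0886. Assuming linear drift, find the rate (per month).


rate = (v2 - v1) / months
= (328.0886 - 329.857) / 36
= -1.7684 / 36
= -0.0491

-0.0491


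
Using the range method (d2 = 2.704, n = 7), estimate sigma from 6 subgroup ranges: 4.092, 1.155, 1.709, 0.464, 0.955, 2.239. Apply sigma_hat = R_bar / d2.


R_bar = (4.092 + 1.155 + 1.709 + 0.464 + 0.955 + 2.239) / 6
R_bar = 10.614 / 6 = 1.769
sigma_hat = R_bar / d2 = 1.769 / 2.704 = 0.6542

0.6542


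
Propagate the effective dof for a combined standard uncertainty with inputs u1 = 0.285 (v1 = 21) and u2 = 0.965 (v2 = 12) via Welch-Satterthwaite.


uc = sqrt(u1^2 + u2^2) = sqrt(0.285^2 + 0.965^2) = 1.0062057
v_eff = uc^4 / (u1^4/v1 + u2^4/v2)
= 1.0062057^4 / (0.285^4/21 + 0.965^4/12)
= 1.0250548 / 0.072579167
v_eff = 14.1233

14.1233


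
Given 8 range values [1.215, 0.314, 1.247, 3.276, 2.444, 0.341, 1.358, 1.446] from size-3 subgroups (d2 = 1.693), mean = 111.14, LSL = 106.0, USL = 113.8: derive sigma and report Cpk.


R_bar = (1.215 + 0.314 + 1.247 + 3.276 + 2.444 + 0.341 + 1.358 + 1.446) / 8 = 1.455125
sigma = R_bar / d2 = 1.455125 / 1.693 = 0.85949498
Cp = (USL - LSL)/(6*sigma) = (113.8 - 106.0)/(6*0.85949498) = 1.5125
Cpu = (113.8 - 111.14)/(3*0.85949498) = 1.0316
Cpl = (111.14 - 106.0)/(3*0.85949498) = 1.9934
Cpk = min(Cpu, Cpl) = 1.0316

1.0316


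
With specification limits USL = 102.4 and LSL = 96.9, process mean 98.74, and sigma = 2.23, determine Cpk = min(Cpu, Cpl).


Cpu = (USL - mean) / (3*sigma) = (102.4 - 98.74) / (3*2.23) = 0.5471
Cpl = (mean - LSL) / (3*sigma) = (98.74 - 96.9) / (3*2.23) = 0.2750
Cpk = min(Cpu, Cpl) = 0.2750

0.2750


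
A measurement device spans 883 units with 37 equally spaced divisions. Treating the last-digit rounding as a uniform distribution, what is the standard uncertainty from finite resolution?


resolution = range / divisions
resolution = 883 / 37 = 23.864865
u_res = resolution / (2*sqrt(3))
u_res = 23.864865 / 3.4641016
u_res = 6.8892

6.8892


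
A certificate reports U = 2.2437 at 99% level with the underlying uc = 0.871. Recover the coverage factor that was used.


k = U / uc
k = 2.2437 / 0.871
k = 2.576

2.576


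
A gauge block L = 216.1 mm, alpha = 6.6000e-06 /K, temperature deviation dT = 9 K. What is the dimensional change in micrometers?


dL = L * alpha * dT
= 216.1 * 6.6000e-06 * 9
= 0.0128363 mm
dL_um = 0.0128363 * 1000 = 12.8363 um

12.8363


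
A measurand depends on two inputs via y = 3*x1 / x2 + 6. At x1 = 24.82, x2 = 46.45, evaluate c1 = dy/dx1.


y = 3*x1 / x2 + 6
dy/dx1 = 3/x2
Evaluate at x2 = 46.45: c1 = 3 / 46.45
c1 = 0.0646

0.0646


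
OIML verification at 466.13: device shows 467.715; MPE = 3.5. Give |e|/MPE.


e = indication - reference = 467.715 - 466.13 = 1.5850
|e| = 1.5850
ratio = |e| / MPE = 1.5850 / 3.5
ratio = 0.4529

0.4529


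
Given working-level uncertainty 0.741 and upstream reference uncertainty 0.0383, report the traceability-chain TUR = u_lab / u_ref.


TUR = u_lab / u_ref
= 0.741 / 0.0383
= 19.3473

19.3473


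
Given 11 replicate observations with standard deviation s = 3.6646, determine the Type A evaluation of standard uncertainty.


u_A = s / sqrt(n)
u_A = 3.6646 / sqrt(11)
u_A = 3.6646 / 3.3166248
u_A = 1.1049

1.1049


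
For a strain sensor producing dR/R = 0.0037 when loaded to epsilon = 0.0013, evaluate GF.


GF = (dR/R) / epsilon
= 0.0037 / 0.0013
= 2.8462

2.8462


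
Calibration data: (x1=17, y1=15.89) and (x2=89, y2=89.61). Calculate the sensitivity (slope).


slope = (y2 - y1) / (x2 - x1)
= (89.61 - 15.89) / (89 - 17)
= 73.7200 / 72
= 1.0239

1.0239


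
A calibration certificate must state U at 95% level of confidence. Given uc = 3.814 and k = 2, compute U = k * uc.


U = k * uc
U = 2 * 3.814
U = 7.6280

7.6280


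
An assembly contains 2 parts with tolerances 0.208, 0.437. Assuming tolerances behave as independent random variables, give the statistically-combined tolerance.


RSS = sqrt(0.208^2 + 0.437^2)
= sqrt(0.234233)
= 0.4840

0.4840


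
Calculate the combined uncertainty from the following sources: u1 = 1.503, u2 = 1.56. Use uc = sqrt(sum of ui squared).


uc = sqrt(1.503^2 + 1.56^2)
uc = sqrt(4.692609)
uc = 2.1662

2.1662


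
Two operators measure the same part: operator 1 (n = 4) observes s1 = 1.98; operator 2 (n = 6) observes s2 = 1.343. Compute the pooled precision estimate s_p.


s_p = sqrt(((n1-1)*s1^2 + (n2-1)*s2^2) / (n1+n2-2))
numerator = (4-1)*1.98^2 + (6-1)*1.343^2 = 11.7612 + 9.018245 = 20.779445
denominator = 4 + 6 - 2 = 8
s_p^2 = 20.779445 / 8 = 2.5974306
s_p = sqrt(2.5974306) = 1.6117

1.6117


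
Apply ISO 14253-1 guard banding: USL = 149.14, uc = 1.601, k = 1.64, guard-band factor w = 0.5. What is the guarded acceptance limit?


U = k * uc = 1.64 * 1.601 = 2.62564
guard band g = w * U = 0.5 * 2.62564 = 1.31282
AL = USL - g = 149.14 - 1.31282
AL = 147.8272

147.8272


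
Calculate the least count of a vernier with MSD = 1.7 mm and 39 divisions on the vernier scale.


LC = MSD / n_div
= 1.7 / 39
= 0.0436

0.0436


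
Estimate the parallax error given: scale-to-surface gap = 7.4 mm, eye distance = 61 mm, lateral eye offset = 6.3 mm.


error = h * offset / d
= 7.4 * 6.3 / 61
= 0.7643

0.7643


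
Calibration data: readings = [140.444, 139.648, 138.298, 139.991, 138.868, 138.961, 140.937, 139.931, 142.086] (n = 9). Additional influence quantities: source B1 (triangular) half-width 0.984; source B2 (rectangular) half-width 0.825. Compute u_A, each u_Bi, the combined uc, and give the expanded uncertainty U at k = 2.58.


mean = (140.444 + 139.648 + 138.298 + 139.991 + 138.868 + 138.961 + 140.937 + 139.931 + 142.086) / 9 = 139.9071111
s = sqrt(sum((x - mean)^2)/(n-1)) = 1.1584117
u_A = s / sqrt(n) = 1.1584117 / sqrt(9) = 0.38613723
u_B1 = 0.984 / sqrt(6) = 0.40171632
u_B2 = 0.825 / sqrt(3) = 0.47631397
uc = sqrt(0.38613723^2 + 0.40171632^2 + 0.47631397^2) = 0.73304363
U = k * uc = 2.58 * 0.73304363
U = 1.8913

1.8913


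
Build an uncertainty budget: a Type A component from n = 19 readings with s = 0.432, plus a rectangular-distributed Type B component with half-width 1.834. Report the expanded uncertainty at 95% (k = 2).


u_A = s / sqrt(n) = 0.432 / sqrt(19) = 0.099107597
u_B = half_width / sqrt(3) = 1.834 / sqrt(3) = 1.0588604
uc = sqrt(u_A^2 + u_B^2) = sqrt(0.099107597^2 + 1.0588604^2) = 1.0634884
U = k * uc = 2 * 1.0634884
U = 2.1270

2.1270


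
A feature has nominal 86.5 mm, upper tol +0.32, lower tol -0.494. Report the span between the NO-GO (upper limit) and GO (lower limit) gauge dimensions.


GO = nominal - lower_tol (smallest hole = maximum material condition)
GO = 86.5 - 0.494 = 86.006
NO-GO = nominal + upper_tol (largest hole = least material condition)
NO-GO = 86.5 + 0.32 = 86.82
spread = NO-GO - GO = 86.82 - 86.006 = 0.8140

0.8140


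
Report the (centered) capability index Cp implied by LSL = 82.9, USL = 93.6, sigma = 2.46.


Cp = (USL - LSL) / (6 * sigma)
= (93.6 - 82.9) / (6 * 2.46)
= 10.7000 / 14.7600
= 0.7249

0.7249


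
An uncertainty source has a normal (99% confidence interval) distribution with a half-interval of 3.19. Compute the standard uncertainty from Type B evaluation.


u_B = half_width / 2.576
u_B = 3.19 / 2.576
u_B = 1.2384

1.2384


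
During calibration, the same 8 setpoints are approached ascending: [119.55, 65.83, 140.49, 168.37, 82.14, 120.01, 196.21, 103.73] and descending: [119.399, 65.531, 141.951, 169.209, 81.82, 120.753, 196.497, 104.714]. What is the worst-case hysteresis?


|119.55 - 119.399| = 0.1510
|65.83 - 65.531| = 0.2990
|140.49 - 141.951| = 1.4610
|168.37 - 169.209| = 0.8390
|82.14 - 81.82| = 0.3200
|120.01 - 120.753| = 0.7430
|196.21 - 196.497| = 0.2870
|103.73 - 104.714| = 0.9840
hysteresis = max(diffs) = 1.4610

1.4610


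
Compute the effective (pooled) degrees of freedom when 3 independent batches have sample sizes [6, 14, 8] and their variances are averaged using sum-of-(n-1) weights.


nu = sum_i (n_i - 1)
nu = ((6 - 1) + (14 - 1) + (8 - 1))
nu = 5 + 13 + 7
nu = 25

25


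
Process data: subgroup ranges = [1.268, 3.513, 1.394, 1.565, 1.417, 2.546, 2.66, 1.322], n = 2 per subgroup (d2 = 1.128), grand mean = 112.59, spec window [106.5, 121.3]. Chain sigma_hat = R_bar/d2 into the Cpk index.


R_bar = (1.268 + 3.513 + 1.394 + 1.565 + 1.417 + 2.546 + 2.66 + 1.322) / 8 = 1.960625
sigma = R_bar / d2 = 1.960625 / 1.128 = 1.7381427
Cp = (USL - LSL)/(6*sigma) = (121.3 - 106.5)/(6*1.7381427) = 1.4191
Cpu = (121.3 - 112.59)/(3*1.7381427) = 1.6704
Cpl = (112.59 - 106.5)/(3*1.7381427) = 1.1679
Cpk = min(Cpu, Cpl) = 1.1679

1.1679


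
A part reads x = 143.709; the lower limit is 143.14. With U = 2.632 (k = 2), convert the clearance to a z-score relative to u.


u = U / k = 2.632 / 2 = 1.316
margin = |LSL - x| = |143.14 - 143.709| = 0.569
z = margin / u = 0.569 / 1.316
z = 0.4324

0.4324


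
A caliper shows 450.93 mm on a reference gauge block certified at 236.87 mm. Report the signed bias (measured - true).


Systematic error = measured - true
= 450.93 - 236.87
= 214.0600

214.0600


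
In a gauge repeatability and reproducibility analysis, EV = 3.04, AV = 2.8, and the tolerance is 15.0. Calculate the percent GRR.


GRR = sqrt(EV^2 + AV^2) = sqrt(3.04^2 + 2.8^2) = 4.1329892
%GRR = GRR / tol * 100 = 4.1329892 / 15.0 * 100
%GRR = 27.5533

27.5533


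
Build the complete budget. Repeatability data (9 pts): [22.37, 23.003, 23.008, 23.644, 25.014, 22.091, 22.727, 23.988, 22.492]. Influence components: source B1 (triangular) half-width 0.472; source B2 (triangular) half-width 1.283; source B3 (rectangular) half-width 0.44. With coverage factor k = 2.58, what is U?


mean = (22.37 + 23.003 + 23.008 + 23.644 + 25.014 + 22.091 + 22.727 + 23.988 + 22.492) / 9 = 23.14855556
s = sqrt(sum((x - mean)^2)/(n-1)) = 0.92224619
u_A = s / sqrt(n) = 0.92224619 / sqrt(9) = 0.3074154
u_B1 = 0.472 / sqrt(6) = 0.19269319
u_B2 = 1.283 / sqrt(6) = 0.52378256
u_B3 = 0.44 / sqrt(3) = 0.25403412
uc = sqrt(0.3074154^2 + 0.19269319^2 + 0.52378256^2 + 0.25403412^2) = 0.68594198
U = k * uc = 2.58 * 0.68594198
U = 1.7697

1.7697


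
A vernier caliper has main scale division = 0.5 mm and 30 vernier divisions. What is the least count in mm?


LC = MSD / n_div
= 0.5 / 30
= 0.0167

0.0167


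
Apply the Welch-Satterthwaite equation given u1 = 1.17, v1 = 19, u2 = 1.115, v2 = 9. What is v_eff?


uc = sqrt(u1^2 + u2^2) = sqrt(1.17^2 + 1.115^2) = 1.616207
v_eff = uc^4 / (u1^4/v1 + u2^4/v2)
= 1.616207^4 / (1.17^4/19 + 1.115^4/9)
= 6.8231974 / 0.27035991
v_eff = 25.2375

25.2375


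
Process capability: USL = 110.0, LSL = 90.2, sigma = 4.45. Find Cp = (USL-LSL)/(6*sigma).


Cp = (USL - LSL) / (6 * sigma)
= (110.0 - 90.2) / (6 * 4.45)
= 19.8000 / 26.7000
= 0.7416

0.7416


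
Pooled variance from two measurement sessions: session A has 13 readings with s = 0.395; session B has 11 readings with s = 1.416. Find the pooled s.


s_p = sqrt(((n1-1)*s1^2 + (n2-1)*s2^2) / (n1+n2-2))
numerator = (13-1)*0.395^2 + (11-1)*1.416^2 = 1.8723 + 20.05056 = 21.92286
denominator = 13 + 11 - 2 = 22
s_p^2 = 21.92286 / 22 = 0.99649364
s_p = sqrt(0.99649364) = 0.9982

0.9982


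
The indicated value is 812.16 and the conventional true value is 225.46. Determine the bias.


Systematic error = measured - true
= 812.16 - 225.46
= 586.7000

586.7000


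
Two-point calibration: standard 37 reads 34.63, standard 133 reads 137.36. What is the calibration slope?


slope = (y2 - y1) / (x2 - x1)
= (137.36 - 34.63) / (133 - 37)
= 102.7300 / 96
= 1.0701

1.0701


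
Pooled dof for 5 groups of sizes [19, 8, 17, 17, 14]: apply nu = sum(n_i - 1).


nu = sum_i (n_i - 1)
nu = ((19 - 1) + (8 - 1) + (17 - 1) + (17 - 1) + (14 - 1))
nu = 18 + 7 + 16 + 16 + 13
nu = 70

70


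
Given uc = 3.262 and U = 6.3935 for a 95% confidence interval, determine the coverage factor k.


k = U / uc
k = 6.3935 / 3.262
k = 1.96

1.96


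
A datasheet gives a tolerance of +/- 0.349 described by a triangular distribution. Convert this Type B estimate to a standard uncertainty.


u_B = half_width / sqrt(6)
u_B = 0.349 / 2.4494897
u_B = 0.1425

0.1425


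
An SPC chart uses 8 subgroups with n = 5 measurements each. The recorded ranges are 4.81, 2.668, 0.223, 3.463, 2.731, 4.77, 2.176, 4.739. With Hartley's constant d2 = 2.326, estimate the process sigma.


R_bar = (4.81 + 2.668 + 0.223 + 3.463 + 2.731 + 4.77 + 2.176 + 4.739) / 8
R_bar = 25.58 / 8 = 3.1975
sigma_hat = R_bar / d2 = 3.1975 / 2.326 = 1.3747

1.3747


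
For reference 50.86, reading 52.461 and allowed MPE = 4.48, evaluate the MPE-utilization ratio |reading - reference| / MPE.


e = indication - reference = 52.461 - 50.86 = 1.6010
|e| = 1.6010
ratio = |e| / MPE = 1.6010 / 4.48
ratio = 0.3574

0.3574


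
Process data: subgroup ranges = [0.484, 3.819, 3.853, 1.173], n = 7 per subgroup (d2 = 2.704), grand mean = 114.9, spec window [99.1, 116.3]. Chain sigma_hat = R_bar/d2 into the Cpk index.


R_bar = (0.484 + 3.819 + 3.853 + 1.173) / 4 = 2.33225
sigma = R_bar / d2 = 2.33225 / 2.704 = 0.86251849
Cp = (USL - LSL)/(6*sigma) = (116.3 - 99.1)/(6*0.86251849) = 3.3236
Cpu = (116.3 - 114.9)/(3*0.86251849) = 0.5411
Cpl = (114.9 - 99.1)/(3*0.86251849) = 6.1061
Cpk = min(Cpu, Cpl) = 0.5411

0.5411


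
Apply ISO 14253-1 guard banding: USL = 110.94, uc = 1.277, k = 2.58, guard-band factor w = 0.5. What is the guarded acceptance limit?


U = k * uc = 2.58 * 1.277 = 3.29466
guard band g = w * U = 0.5 * 3.29466 = 1.64733
AL = USL - g = 110.94 - 1.64733
AL = 109.2927

109.2927


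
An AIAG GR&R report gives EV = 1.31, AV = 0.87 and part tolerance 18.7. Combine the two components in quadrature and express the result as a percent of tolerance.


GRR = sqrt(EV^2 + AV^2) = sqrt(1.31^2 + 0.87^2) = 1.5725775
%GRR = GRR / tol * 100 = 1.5725775 / 18.7 * 100
%GRR = 8.4095

8.4095


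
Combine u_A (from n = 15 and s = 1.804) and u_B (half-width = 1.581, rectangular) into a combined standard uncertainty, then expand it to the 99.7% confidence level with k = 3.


u_A = s / sqrt(n) = 1.804 / sqrt(15) = 0.4657908
u_B = half_width / sqrt(3) = 1.581 / sqrt(3) = 0.91279078
uc = sqrt(u_A^2 + u_B^2) = sqrt(0.4657908^2 + 0.91279078^2) = 1.0247673
U = k * uc = 3 * 1.0247673
U = 3.0743

3.0743


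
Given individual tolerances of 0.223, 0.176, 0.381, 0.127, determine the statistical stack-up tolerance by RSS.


RSS = sqrt(0.223^2 + 0.176^2 + 0.381^2 + 0.127^2)
= sqrt(0.241995)
= 0.4919

0.4919


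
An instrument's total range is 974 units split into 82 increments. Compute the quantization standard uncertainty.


resolution = range / divisions
resolution = 974 / 82 = 11.878049
u_res = resolution / (2*sqrt(3))
u_res = 11.878049 / 3.4641016
u_res = 3.4289

3.4289


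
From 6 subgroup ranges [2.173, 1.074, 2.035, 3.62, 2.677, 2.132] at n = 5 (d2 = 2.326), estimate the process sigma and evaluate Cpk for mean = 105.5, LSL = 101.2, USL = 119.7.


R_bar = (2.173 + 1.074 + 2.035 + 3.62 + 2.677 + 2.132) / 6 = 2.2851667
sigma = R_bar / d2 = 2.2851667 / 2.326 = 0.98244484
Cp = (USL - LSL)/(6*sigma) = (119.7 - 101.2)/(6*0.98244484) = 3.1384
Cpu = (119.7 - 105.5)/(3*0.98244484) = 4.8179
Cpl = (105.5 - 101.2)/(3*0.98244484) = 1.4589
Cpk = min(Cpu, Cpl) = 1.4589

1.4589


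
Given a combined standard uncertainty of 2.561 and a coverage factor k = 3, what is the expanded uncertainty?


U = k * uc
U = 3 * 2.561
U = 7.6830

7.6830


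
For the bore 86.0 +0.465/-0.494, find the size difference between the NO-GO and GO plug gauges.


GO = nominal - lower_tol (smallest hole = maximum material condition)
GO = 86.0 - 0.494 = 85.506
NO-GO = nominal + upper_tol (largest hole = least material condition)
NO-GO = 86.0 + 0.465 = 86.465
spread = NO-GO - GO = 86.465 - 85.506 = 0.9590

0.9590


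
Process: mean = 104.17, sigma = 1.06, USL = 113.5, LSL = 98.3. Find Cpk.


Cpu = (USL - mean) / (3*sigma) = (113.5 - 104.17) / (3*1.06) = 2.9340
Cpl = (mean - LSL) / (3*sigma) = (104.17 - 98.3) / (3*1.06) = 1.8459
Cpk = min(Cpu, Cpl) = 1.8459

1.8459


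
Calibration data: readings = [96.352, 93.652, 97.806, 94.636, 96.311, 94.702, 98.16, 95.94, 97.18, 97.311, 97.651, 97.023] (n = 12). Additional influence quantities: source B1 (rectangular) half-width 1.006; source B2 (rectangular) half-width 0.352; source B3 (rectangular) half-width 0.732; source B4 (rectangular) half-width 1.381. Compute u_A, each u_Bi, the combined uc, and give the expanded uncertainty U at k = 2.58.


mean = (96.352 + 93.652 + 97.806 + 94.636 + 96.311 + 94.702 + 98.16 + 95.94 + 97.18 + 97.311 + 97.651 + 97.023) / 12 = 96.39366667
s = sqrt(sum((x - mean)^2)/(n-1)) = 1.421703
u_A = s / sqrt(n) = 1.421703 / sqrt(12) = 0.4104103
u_B1 = 1.006 / sqrt(3) = 0.58081437
u_B2 = 0.352 / sqrt(3) = 0.20322729
u_B3 = 0.732 / sqrt(3) = 0.4226204
u_B4 = 1.381 / sqrt(3) = 0.79732072
uc = sqrt(0.4104103^2 + 0.58081437^2 + 0.20322729^2 + 0.4226204^2 + 0.79732072^2) = 1.1667954
U = k * uc = 2.58 * 1.1667954
U = 3.0103

3.0103


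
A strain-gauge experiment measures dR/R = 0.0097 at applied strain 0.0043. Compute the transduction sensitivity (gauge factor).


GF = (dR/R) / epsilon
= 0.0097 / 0.0043
= 2.2558

2.2558


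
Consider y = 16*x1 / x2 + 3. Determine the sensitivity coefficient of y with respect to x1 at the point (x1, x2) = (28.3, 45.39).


y = 16*x1 / x2 + 3
dy/dx1 = 16/x2
Evaluate at x2 = 45.39: c1 = 16 / 45.39
c1 = 0.3525

0.3525


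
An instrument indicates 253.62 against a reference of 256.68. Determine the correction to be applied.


Correction = standard - reading
= 256.68 - 253.62
= 3.0600

3.0600


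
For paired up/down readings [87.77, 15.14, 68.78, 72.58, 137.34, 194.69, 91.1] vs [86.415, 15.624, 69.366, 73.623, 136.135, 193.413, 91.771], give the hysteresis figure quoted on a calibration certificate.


|87.77 - 86.415| = 1.3550
|15.14 - 15.624| = 0.4840
|68.78 - 69.366| = 0.5860
|72.58 - 73.623| = 1.0430
|137.34 - 136.135| = 1.2050
|194.69 - 193.413| = 1.2770
|91.1 - 91.771| = 0.6710
hysteresis = max(diffs) = 1.3550

1.3550


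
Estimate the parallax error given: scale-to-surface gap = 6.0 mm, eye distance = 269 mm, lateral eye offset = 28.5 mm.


error = h * offset / d
= 6.0 * 28.5 / 269
= 0.6357

0.6357


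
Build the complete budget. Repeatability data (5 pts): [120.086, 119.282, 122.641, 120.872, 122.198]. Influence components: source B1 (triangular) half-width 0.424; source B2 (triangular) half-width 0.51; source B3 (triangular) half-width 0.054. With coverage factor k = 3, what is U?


mean = (120.086 + 119.282 + 122.641 + 120.872 + 122.198) / 5 = 121.0158
s = sqrt(sum((x - mean)^2)/(n-1)) = 1.4080253
u_A = s / sqrt(n) = 1.4080253 / sqrt(5) = 0.62968806
u_B1 = 0.424 / sqrt(6) = 0.17309728
u_B2 = 0.51 / sqrt(6) = 0.20820663
u_B3 = 0.054 / sqrt(6) = 0.022045408
uc = sqrt(0.62968806^2 + 0.17309728^2 + 0.20820663^2 + 0.022045408^2) = 0.68578839
U = k * uc = 3 * 0.68578839
U = 2.0574

2.0574


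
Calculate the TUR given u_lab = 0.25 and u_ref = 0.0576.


TUR = u_lab / u_ref
= 0.25 / 0.0576
= 4.3403

4.3403


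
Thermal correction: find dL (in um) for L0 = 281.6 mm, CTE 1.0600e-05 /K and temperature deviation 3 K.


dL = L * alpha * dT
= 281.6 * 1.0600e-05 * 3
= 0.0089549 mm
dL_um = 0.0089549 * 1000 = 8.9549 um

8.9549


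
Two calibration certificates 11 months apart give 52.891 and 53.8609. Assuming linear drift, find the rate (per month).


rate = (v2 - v1) / months
= (53.8609 - 52.891) / 11
= 0.9699 / 11
= 0.0882

0.0882


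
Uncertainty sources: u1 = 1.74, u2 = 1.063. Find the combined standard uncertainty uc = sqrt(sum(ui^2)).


uc = sqrt(1.74^2 + 1.063^2)
uc = sqrt(4.157569)
uc = 2.0390

2.0390


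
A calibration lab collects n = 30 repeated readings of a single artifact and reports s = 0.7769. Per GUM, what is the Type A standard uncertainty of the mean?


u_A = s / sqrt(n)
u_A = 0.7769 / sqrt(30)
u_A = 0.7769 / 5.4772256
u_A = 0.1418

0.1418


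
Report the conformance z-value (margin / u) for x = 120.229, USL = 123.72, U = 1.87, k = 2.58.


u = U / k = 1.87 / 2.58 = 0.7248062
margin = |USL - x| = |123.72 - 120.229| = 3.491
z = margin / u = 3.491 / 0.7248062
z = 4.8165

4.8165


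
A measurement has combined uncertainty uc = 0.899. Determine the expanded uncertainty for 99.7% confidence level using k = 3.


U = k * uc
U = 3 * 0.899
U = 2.6970

2.6970


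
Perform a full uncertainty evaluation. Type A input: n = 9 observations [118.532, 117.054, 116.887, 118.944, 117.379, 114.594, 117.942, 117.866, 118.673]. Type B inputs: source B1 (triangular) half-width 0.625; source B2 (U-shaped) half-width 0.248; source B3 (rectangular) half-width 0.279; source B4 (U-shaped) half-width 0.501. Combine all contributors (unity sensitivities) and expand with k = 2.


mean = (118.532 + 117.054 + 116.887 + 118.944 + 117.379 + 114.594 + 117.942 + 117.866 + 118.673) / 9 = 117.5412222
s = sqrt(sum((x - mean)^2)/(n-1)) = 1.3169224
u_A = s / sqrt(n) = 1.3169224 / sqrt(9) = 0.43897413
u_B1 = 0.625 / sqrt(6) = 0.25515518
u_B2 = 0.248 / sqrt(2) = 0.17536248
u_B3 = 0.279 / sqrt(3) = 0.16108073
u_B4 = 0.501 / sqrt(2) = 0.3542605
uc = sqrt(0.43897413^2 + 0.25515518^2 + 0.17536248^2 + 0.16108073^2 + 0.3542605^2) = 0.66332643
U = k * uc = 2 * 0.66332643
U = 1.3267

1.3267


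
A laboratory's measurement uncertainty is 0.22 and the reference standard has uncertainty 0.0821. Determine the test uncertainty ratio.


TUR = u_lab / u_ref
= 0.22 / 0.0821
= 2.6797

2.6797


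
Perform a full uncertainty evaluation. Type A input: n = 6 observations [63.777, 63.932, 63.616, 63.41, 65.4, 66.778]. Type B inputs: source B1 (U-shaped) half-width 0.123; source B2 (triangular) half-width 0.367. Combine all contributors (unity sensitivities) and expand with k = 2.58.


mean = (63.777 + 63.932 + 63.616 + 63.41 + 65.4 + 66.778) / 6 = 64.4855
s = sqrt(sum((x - mean)^2)/(n-1)) = 1.3276243
u_A = s / sqrt(n) = 1.3276243 / sqrt(6) = 0.54200035
u_B1 = 0.123 / sqrt(2) = 0.086974134
u_B2 = 0.367 / sqrt(6) = 0.14982712
uc = sqrt(0.54200035^2 + 0.086974134^2 + 0.14982712^2) = 0.5690141
U = k * uc = 2.58 * 0.5690141
U = 1.4681

1.4681


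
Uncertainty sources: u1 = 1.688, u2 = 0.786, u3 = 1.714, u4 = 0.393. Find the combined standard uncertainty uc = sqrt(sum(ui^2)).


uc = sqrt(1.688^2 + 0.786^2 + 1.714^2 + 0.393^2)
uc = sqrt(6.559385)
uc = 2.5611

2.5611


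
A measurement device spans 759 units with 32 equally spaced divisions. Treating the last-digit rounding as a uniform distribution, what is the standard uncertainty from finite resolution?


resolution = range / divisions
resolution = 759 / 32 = 23.71875
u_res = resolution / (2*sqrt(3))
u_res = 23.71875 / 3.4641016
u_res = 6.8470

6.8470


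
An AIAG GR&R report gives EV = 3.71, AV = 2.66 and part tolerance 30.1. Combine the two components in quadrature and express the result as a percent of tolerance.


GRR = sqrt(EV^2 + AV^2) = sqrt(3.71^2 + 2.66^2) = 4.565052
%GRR = GRR / tol * 100 = 4.565052 / 30.1 * 100
%GRR = 15.1663

15.1663


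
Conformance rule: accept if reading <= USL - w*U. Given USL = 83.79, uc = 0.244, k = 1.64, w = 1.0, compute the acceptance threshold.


U = k * uc = 1.64 * 0.244 = 0.40016
guard band g = w * U = 1.0 * 0.40016 = 0.40016
AL = USL - g = 83.79 - 0.40016
AL = 83.3898

83.3898


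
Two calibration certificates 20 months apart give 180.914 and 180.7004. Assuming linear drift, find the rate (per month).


rate = (v2 - v1) / months
= (180.7004 - 180.914) / 20
= -0.2136 / 20
= -0.0107

-0.0107


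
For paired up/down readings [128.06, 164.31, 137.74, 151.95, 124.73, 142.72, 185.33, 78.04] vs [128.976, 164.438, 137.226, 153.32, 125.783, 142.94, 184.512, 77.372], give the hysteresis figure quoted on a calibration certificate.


|128.06 - 128.976| = 0.9160
|164.31 - 164.438| = 0.1280
|137.74 - 137.226| = 0.5140
|151.95 - 153.32| = 1.3700
|124.73 - 125.783| = 1.0530
|142.72 - 142.94| = 0.2200
|185.33 - 184.512| = 0.8180
|78.04 - 77.372| = 0.6680
hysteresis = max(diffs) = 1.3700

1.3700


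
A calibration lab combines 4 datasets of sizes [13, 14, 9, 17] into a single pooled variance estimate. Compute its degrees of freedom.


nu = sum_i (n_i - 1)
nu = ((13 - 1) + (14 - 1) + (9 - 1) + (17 - 1))
nu = 12 + 13 + 8 + 16
nu = 49

49


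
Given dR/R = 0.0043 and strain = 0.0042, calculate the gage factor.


GF = (dR/R) / epsilon
= 0.0043 / 0.0042
= 1.0238

1.0238


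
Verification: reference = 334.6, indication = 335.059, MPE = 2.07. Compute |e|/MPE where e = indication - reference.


e = indication - reference = 335.059 - 334.6 = 0.4590
|e| = 0.4590
ratio = |e| / MPE = 0.4590 / 2.07
ratio = 0.2217

0.2217


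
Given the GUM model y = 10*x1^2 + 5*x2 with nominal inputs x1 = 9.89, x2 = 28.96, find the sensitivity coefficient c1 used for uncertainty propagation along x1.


y = 10*x1^2 + 5*x2
dy/dx1 = 2*10*x1
Evaluate at x1 = 9.89: c1 = 20 * 9.89
c1 = 197.8000

197.8000


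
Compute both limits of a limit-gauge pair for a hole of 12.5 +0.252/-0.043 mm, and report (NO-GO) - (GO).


GO = nominal - lower_tol (smallest hole = maximum material condition)
GO = 12.5 - 0.043 = 12.457
NO-GO = nominal + upper_tol (largest hole = least material condition)
NO-GO = 12.5 + 0.252 = 12.752
spread = NO-GO - GO = 12.752 - 12.457 = 0.2950

0.2950


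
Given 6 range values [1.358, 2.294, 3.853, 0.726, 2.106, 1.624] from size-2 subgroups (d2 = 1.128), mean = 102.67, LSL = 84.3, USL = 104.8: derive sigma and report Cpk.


R_bar = (1.358 + 2.294 + 3.853 + 0.726 + 2.106 + 1.624) / 6 = 1.9935
sigma = R_bar / d2 = 1.9935 / 1.128 = 1.7672872
Cp = (USL - LSL)/(6*sigma) = (104.8 - 84.3)/(6*1.7672872) = 1.9333
Cpu = (104.8 - 102.67)/(3*1.7672872) = 0.4017
Cpl = (102.67 - 84.3)/(3*1.7672872) = 3.4648
Cpk = min(Cpu, Cpl) = 0.4017

0.4017


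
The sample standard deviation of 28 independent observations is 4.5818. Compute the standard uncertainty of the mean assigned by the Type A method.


u_A = s / sqrt(n)
u_A = 4.5818 / sqrt(28)
u_A = 4.5818 / 5.2915026
u_A = 0.8659

0.8659


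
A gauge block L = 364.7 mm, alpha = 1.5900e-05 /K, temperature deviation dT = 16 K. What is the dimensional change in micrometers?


dL = L * alpha * dT
= 364.7 * 1.5900e-05 * 16
= 0.0927797 mm
dL_um = 0.0927797 * 1000 = 92.7797 um

92.7797


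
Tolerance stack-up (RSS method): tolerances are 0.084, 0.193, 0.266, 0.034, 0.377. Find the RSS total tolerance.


RSS = sqrt(0.084^2 + 0.193^2 + 0.266^2 + 0.034^2 + 0.377^2)
= sqrt(0.258346)
= 0.5083

0.5083


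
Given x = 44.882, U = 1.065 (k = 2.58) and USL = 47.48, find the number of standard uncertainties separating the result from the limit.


u = U / k = 1.065 / 2.58 = 0.4127907
margin = |USL - x| = |47.48 - 44.882| = 2.598
z = margin / u = 2.598 / 0.4127907
z = 6.2937

6.2937


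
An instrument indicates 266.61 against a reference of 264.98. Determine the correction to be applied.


Correction = standard - reading
= 264.98 - 266.61
= -1.6300

-1.6300


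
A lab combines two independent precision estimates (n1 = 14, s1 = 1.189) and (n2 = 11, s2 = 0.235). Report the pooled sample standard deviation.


s_p = sqrt(((n1-1)*s1^2 + (n2-1)*s2^2) / (n1+n2-2))
numerator = (14-1)*1.189^2 + (11-1)*0.235^2 = 18.378373 + 0.55225 = 18.930623
denominator = 14 + 11 - 2 = 23
s_p^2 = 18.930623 / 23 = 0.82307057
s_p = sqrt(0.82307057) = 0.9072

0.9072


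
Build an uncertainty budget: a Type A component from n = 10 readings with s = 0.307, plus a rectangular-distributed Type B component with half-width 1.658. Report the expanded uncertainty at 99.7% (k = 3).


u_A = s / sqrt(n) = 0.307 / sqrt(10) = 0.097081924
u_B = half_width / sqrt(3) = 1.658 / sqrt(3) = 0.95724675
uc = sqrt(u_A^2 + u_B^2) = sqrt(0.097081924^2 + 0.95724675^2) = 0.96215708
U = k * uc = 3 * 0.96215708
U = 2.8865

2.8865


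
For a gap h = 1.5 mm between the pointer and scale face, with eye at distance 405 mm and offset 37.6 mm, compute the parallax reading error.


error = h * offset / d
= 1.5 * 37.6 / 405
= 0.1393

0.1393


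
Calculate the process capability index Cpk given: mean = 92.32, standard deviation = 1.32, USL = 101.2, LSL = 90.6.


Cpu = (USL - mean) / (3*sigma) = (101.2 - 92.32) / (3*1.32) = 2.2424
Cpl = (mean - LSL) / (3*sigma) = (92.32 - 90.6) / (3*1.32) = 0.4343
Cpk = min(Cpu, Cpl) = 0.4343

0.4343


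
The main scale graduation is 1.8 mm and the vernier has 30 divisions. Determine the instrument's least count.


LC = MSD / n_div
= 1.8 / 30
= 0.0600

0.0600


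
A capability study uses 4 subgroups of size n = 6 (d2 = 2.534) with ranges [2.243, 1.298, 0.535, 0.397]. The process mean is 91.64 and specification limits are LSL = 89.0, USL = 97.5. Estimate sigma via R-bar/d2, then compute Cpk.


R_bar = (2.243 + 1.298 + 0.535 + 0.397) / 4 = 1.11825
sigma = R_bar / d2 = 1.11825 / 2.534 = 0.44129834
Cp = (USL - LSL)/(6*sigma) = (97.5 - 89.0)/(6*0.44129834) = 3.2102
Cpu = (97.5 - 91.64)/(3*0.44129834) = 4.4263
Cpl = (91.64 - 89.0)/(3*0.44129834) = 1.9941
Cpk = min(Cpu, Cpl) = 1.9941

1.9941


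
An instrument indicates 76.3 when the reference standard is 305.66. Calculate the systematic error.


Systematic error = measured - true
= 76.3 - 305.66
= -229.3600

-229.3600


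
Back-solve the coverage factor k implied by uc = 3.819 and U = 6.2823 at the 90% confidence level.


k = U / uc
k = 6.2823 / 3.819
k = 1.645

1.645


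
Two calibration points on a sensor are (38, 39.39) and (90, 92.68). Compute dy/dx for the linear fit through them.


slope = (y2 - y1) / (x2 - x1)
= (92.68 - 39.39) / (90 - 38)
= 53.2900 / 52
= 1.0248

1.0248


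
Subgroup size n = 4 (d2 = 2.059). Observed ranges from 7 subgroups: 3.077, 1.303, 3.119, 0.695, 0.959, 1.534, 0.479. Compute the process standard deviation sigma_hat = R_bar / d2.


R_bar = (3.077 + 1.303 + 3.119 + 0.695 + 0.959 + 1.534 + 0.479) / 7
R_bar = 11.166 / 7 = 1.5951429
sigma_hat = R_bar / d2 = 1.5951429 / 2.059 = 0.7747

0.7747


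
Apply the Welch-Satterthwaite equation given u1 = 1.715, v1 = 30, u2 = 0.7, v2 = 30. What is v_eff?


uc = sqrt(u1^2 + u2^2) = sqrt(1.715^2 + 0.7^2) = 1.8523566
v_eff = uc^4 / (u1^4/v1 + u2^4/v2)
= 1.8523566^4 / (1.715^4/30 + 0.7^4/30)
= 11.773305 / 0.29636348
v_eff = 39.7259

39.7259


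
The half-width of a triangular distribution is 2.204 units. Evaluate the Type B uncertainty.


u_B = half_width / sqrt(6)
u_B = 2.204 / 2.4494897
u_B = 0.8998

0.8998


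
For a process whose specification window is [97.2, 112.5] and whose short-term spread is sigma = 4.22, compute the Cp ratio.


Cp = (USL - LSL) / (6 * sigma)
= (112.5 - 97.2) / (6 * 4.22)
= 15.3000 / 25.3200
= 0.6043

0.6043


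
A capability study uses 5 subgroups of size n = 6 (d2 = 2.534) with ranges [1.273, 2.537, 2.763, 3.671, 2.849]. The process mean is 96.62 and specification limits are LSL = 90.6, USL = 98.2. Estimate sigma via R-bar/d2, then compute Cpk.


R_bar = (1.273 + 2.537 + 2.763 + 3.671 + 2.849) / 5 = 2.6186
sigma = R_bar / d2 = 2.6186 / 2.534 = 1.033386
Cp = (USL - LSL)/(6*sigma) = (98.2 - 90.6)/(6*1.033386) = 1.2257
Cpu = (98.2 - 96.62)/(3*1.033386) = 0.5097
Cpl = (96.62 - 90.6)/(3*1.033386) = 1.9418
Cpk = min(Cpu, Cpl) = 0.5097

0.5097


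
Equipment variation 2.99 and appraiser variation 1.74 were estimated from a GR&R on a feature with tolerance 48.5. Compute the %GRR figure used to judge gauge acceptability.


GRR = sqrt(EV^2 + AV^2) = sqrt(2.99^2 + 1.74^2) = 3.4594364
%GRR = GRR / tol * 100 = 3.4594364 / 48.5 * 100
%GRR = 7.1329

7.1329


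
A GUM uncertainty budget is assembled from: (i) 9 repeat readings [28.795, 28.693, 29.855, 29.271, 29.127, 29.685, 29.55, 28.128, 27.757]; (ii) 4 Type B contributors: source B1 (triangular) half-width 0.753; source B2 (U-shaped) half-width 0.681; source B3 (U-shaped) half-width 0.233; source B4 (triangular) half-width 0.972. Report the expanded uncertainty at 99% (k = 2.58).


mean = (28.795 + 28.693 + 29.855 + 29.271 + 29.127 + 29.685 + 29.55 + 28.128 + 27.757) / 9 = 28.98455556
s = sqrt(sum((x - mean)^2)/(n-1)) = 0.70991903
u_A = s / sqrt(n) = 0.70991903 / sqrt(9) = 0.23663968
u_B1 = 0.753 / sqrt(6) = 0.30741096
u_B2 = 0.681 / sqrt(2) = 0.48153972
u_B3 = 0.233 / sqrt(2) = 0.16475588
u_B4 = 0.972 / sqrt(6) = 0.39681734
uc = sqrt(0.23663968^2 + 0.30741096^2 + 0.48153972^2 + 0.16475588^2 + 0.39681734^2) = 0.75298661
U = k * uc = 2.58 * 0.75298661
U = 1.9427

1.9427


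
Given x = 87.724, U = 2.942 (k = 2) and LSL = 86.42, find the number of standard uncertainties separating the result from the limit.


u = U / k = 2.942 / 2 = 1.471
margin = |LSL - x| = |86.42 - 87.724| = 1.304
z = margin / u = 1.304 / 1.471
z = 0.8865

0.8865


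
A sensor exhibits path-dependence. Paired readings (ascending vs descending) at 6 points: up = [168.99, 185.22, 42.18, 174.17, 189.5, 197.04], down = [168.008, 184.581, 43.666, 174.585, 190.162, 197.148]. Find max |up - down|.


|168.99 - 168.008| = 0.9820
|185.22 - 184.581| = 0.6390
|42.18 - 43.666| = 1.4860
|174.17 - 174.585| = 0.4150
|189.5 - 190.162| = 0.6620
|197.04 - 197.148| = 0.1080
hysteresis = max(diffs) = 1.4860

1.4860


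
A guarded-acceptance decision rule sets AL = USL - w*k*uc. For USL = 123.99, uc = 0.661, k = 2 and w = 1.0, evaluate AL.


U = k * uc = 2 * 0.661 = 1.322
guard band g = w * U = 1.0 * 1.322 = 1.322
AL = USL - g = 123.99 - 1.322
AL = 122.6680

122.6680


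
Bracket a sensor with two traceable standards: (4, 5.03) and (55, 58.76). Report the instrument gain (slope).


slope = (y2 - y1) / (x2 - x1)
= (58.76 - 5.03) / (55 - 4)
= 53.7300 / 51
= 1.0535

1.0535
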